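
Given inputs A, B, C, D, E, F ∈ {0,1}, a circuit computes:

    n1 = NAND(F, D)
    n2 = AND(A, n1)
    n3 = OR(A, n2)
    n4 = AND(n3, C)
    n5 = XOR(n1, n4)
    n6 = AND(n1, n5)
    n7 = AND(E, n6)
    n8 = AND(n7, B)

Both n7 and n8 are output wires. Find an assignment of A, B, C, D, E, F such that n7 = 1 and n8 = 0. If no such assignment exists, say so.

Check with A=0 B=0 C=1 D=1 E=1 F=0:
n1 = NAND(F, D) = NAND(0, 1) = 1
n2 = AND(A, n1) = AND(0, 1) = 0
n3 = OR(A, n2) = OR(0, 0) = 0
n4 = AND(n3, C) = AND(0, 1) = 0
n5 = XOR(n1, n4) = XOR(1, 0) = 1
n6 = AND(n1, n5) = AND(1, 1) = 1
n7 = AND(E, n6) = AND(1, 1) = 1
n8 = AND(n7, B) = AND(1, 0) = 0
So n7 = 1 and n8 = 0.

A=0 B=0 C=1 D=1 E=1 F=0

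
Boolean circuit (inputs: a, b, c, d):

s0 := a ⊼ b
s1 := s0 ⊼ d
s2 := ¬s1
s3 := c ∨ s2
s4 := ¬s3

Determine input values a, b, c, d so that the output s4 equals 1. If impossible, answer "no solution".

a=0 b=0 c=0 d=0

s4 = ¬s3 must be 1, so s3 = 0.
Check with a=0 b=0 c=0 d=0:
s0 = a ⊼ b = 0 ⊼ 0 = 1
s1 = s0 ⊼ d = 1 ⊼ 0 = 1
s2 = ¬s1 = ¬1 = 0
s3 = c ∨ s2 = 0 ∨ 0 = 0
s4 = ¬s3 = ¬0 = 1
So s4 = 1 as required.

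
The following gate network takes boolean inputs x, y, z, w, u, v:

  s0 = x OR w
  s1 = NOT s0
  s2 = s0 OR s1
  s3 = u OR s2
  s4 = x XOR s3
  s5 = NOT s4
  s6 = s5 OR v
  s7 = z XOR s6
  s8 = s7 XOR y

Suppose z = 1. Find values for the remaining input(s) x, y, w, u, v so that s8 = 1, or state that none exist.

x=1, y=1, w=0, u=1, v=1

Check with z = 1 and x=1, y=1, w=0, u=1, v=1:
s0 = x OR w = 1 OR 0 = 1
s1 = NOT s0 = NOT 1 = 0
s2 = s0 OR s1 = 1 OR 0 = 1
s3 = u OR s2 = 1 OR 1 = 1
s4 = x XOR s3 = 1 XOR 1 = 0
s5 = NOT s4 = NOT 0 = 1
s6 = s5 OR v = 1 OR 1 = 1
s7 = z XOR s6 = 1 XOR 1 = 0
s8 = s7 XOR y = 0 XOR 1 = 1
So s8 = 1.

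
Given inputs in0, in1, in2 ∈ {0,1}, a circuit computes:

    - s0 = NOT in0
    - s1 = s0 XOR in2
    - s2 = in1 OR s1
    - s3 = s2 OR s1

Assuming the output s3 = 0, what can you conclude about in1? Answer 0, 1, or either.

s3 = s2 OR s1 must be 0, so both s2 = 0 and s1 = 0.
Every assignment with s3 = 0 has in1 = 0; there are 2 such assignment(s).
  in0=0, in1=0, in2=1
  in0=1, in1=0, in2=0

0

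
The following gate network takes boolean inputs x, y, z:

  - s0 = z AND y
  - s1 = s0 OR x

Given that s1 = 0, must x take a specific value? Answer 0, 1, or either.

s1 = s0 OR x must be 0, so both s0 = 0 and x = 0.
Every assignment with s1 = 0 has x = 0; there are 3 such assignment(s).
  x=0, y=0, z=0
  x=0, y=0, z=1
  x=0, y=1, z=0

0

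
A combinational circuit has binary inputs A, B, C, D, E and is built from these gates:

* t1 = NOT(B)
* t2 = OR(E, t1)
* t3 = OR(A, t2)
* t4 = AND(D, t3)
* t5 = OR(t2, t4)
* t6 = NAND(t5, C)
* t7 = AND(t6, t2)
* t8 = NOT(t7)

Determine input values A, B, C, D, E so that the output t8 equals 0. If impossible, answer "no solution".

Check with A=0 B=0 C=0 D=0 E=1:
t1 = NOT(B) = NOT 0 = 1
t2 = OR(E, t1) = OR(1, 1) = 1
t3 = OR(A, t2) = OR(0, 1) = 1
t4 = AND(D, t3) = AND(0, 1) = 0
t5 = OR(t2, t4) = OR(1, 0) = 1
t6 = NAND(t5, C) = NAND(1, 0) = 1
t7 = AND(t6, t2) = AND(1, 1) = 1
t8 = NOT(t7) = NOT 1 = 0
So t8 = 0 as required.

A=0 B=0 C=0 D=0 E=1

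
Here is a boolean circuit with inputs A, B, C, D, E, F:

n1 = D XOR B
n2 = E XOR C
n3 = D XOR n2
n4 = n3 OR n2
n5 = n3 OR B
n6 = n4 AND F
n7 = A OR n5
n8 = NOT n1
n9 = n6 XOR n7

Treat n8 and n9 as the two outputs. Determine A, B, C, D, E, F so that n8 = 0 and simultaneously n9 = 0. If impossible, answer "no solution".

Check with A=0, B=0, C=0, D=1, E=0, F=1:
n1 = D XOR B = 1 XOR 0 = 1
n2 = E XOR C = 0 XOR 0 = 0
n3 = D XOR n2 = 1 XOR 0 = 1
n4 = n3 OR n2 = 1 OR 0 = 1
n5 = n3 OR B = 1 OR 0 = 1
n6 = n4 AND F = 1 AND 1 = 1
n7 = A OR n5 = 0 OR 1 = 1
n8 = NOT n1 = NOT 1 = 0
n9 = n6 XOR n7 = 1 XOR 1 = 0
So n8 = 0 and n9 = 0.

A=0, B=0, C=0, D=1, E=0, F=1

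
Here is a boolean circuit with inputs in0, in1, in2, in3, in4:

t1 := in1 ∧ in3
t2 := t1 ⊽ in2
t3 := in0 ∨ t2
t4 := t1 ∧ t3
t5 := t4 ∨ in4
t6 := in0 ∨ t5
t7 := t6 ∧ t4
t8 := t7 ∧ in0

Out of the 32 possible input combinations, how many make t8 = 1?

4

t8 = t7 ∧ in0 must be 1, so both t7 = 1 and in0 = 1.
Satisfying assignments:
  in0=1, in1=1, in2=0, in3=1, in4=0
  in0=1, in1=1, in2=0, in3=1, in4=1
  in0=1, in1=1, in2=1, in3=1, in4=0
  in0=1, in1=1, in2=1, in3=1, in4=1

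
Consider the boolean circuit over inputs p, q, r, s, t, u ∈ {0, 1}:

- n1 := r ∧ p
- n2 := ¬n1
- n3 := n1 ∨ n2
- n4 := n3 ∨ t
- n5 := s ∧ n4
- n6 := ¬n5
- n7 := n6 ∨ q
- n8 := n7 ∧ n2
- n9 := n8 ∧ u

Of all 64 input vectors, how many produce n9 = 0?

46

n9 = n8 ∧ u must be 0, so at least one of n8, u is 0.
Enumerating the 64 input combinations, 46 give n9 = 0 and 18 give n9 = 1.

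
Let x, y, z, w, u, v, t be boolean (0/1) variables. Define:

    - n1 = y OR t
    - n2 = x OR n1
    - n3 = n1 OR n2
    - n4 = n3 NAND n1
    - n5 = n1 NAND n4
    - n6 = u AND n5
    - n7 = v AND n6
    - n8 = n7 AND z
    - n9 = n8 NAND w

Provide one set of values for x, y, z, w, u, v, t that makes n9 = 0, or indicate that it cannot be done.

n9 = n8 NAND w must be 0, so both n8 = 1 and w = 1.
n8 = n7 AND z must be 1, so both n7 = 1 and z = 1.
Check with x=0, y=1, z=1, w=1, u=1, v=1, t=0:
n1 = y OR t = 1 OR 0 = 1
n2 = x OR n1 = 0 OR 1 = 1
n3 = n1 OR n2 = 1 OR 1 = 1
n4 = n3 NAND n1 = 1 NAND 1 = 0
n5 = n1 NAND n4 = 1 NAND 0 = 1
n6 = u AND n5 = 1 AND 1 = 1
n7 = v AND n6 = 1 AND 1 = 1
n8 = n7 AND z = 1 AND 1 = 1
n9 = n8 NAND w = 1 NAND 1 = 0
So n9 = 0 as required.

x=0, y=1, z=1, w=1, u=1, v=1, t=0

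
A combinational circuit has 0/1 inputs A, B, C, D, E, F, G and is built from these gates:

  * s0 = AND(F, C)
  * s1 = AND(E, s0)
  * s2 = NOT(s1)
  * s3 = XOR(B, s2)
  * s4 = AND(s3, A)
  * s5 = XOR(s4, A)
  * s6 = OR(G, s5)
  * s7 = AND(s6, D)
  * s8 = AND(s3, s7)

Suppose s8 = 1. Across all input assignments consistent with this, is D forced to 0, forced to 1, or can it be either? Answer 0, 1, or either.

s8 = AND(s3, s7) must be 1, so both s3 = 1 and s7 = 1.
Every assignment with s8 = 1 has D = 1; there are 16 such assignment(s).

1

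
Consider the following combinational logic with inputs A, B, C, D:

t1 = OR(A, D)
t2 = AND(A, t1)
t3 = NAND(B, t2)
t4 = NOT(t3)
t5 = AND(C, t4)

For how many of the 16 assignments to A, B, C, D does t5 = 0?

t5 = AND(C, t4) must be 0, so at least one of C, t4 is 0.
Enumerating the 16 input combinations, 14 give t5 = 0 and 2 give t5 = 1.

14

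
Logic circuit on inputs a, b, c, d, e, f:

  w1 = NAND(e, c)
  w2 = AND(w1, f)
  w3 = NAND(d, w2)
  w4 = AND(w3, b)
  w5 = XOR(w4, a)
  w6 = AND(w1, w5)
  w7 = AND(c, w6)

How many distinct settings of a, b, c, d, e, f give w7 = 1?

8

w7 = AND(c, w6) must be 1, so both c = 1 and w6 = 1.
Enumerating the 64 input combinations, 8 give w7 = 1 and 56 give w7 = 0.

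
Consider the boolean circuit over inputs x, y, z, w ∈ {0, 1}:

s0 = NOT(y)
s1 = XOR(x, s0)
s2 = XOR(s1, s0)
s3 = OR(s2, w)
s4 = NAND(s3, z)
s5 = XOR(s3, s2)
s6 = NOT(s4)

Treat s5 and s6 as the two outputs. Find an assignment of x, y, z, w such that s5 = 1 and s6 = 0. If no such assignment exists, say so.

Check with x=0, y=1, z=0, w=1:
s0 = NOT(y) = NOT 1 = 0
s1 = XOR(x, s0) = XOR(0, 0) = 0
s2 = XOR(s1, s0) = XOR(0, 0) = 0
s3 = OR(s2, w) = OR(0, 1) = 1
s4 = NAND(s3, z) = NAND(1, 0) = 1
s5 = XOR(s3, s2) = XOR(1, 0) = 1
s6 = NOT(s4) = NOT 1 = 0
So s5 = 1 and s6 = 0.

x=0, y=1, z=0, w=1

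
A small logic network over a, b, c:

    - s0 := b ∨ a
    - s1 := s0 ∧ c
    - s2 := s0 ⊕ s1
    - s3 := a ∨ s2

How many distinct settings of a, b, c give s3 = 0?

s3 = a ∨ s2 must be 0, so both a = 0 and s2 = 0.
s2 = s0 ⊕ s1 must be 0, so s0 and s1 are equal.
Satisfying assignments:
  a=0, b=0, c=0
  a=0, b=0, c=1
  a=0, b=1, c=1

3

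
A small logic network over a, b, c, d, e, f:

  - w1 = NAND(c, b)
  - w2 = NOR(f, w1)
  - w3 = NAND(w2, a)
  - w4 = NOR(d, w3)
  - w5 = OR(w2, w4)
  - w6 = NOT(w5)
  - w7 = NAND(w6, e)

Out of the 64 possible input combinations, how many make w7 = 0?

w7 = NAND(w6, e) must be 0, so both w6 = 1 and e = 1.
w6 = NOT(w5) must be 1, so w5 = 0.
Enumerating the 64 input combinations, 28 give w7 = 0 and 36 give w7 = 1.

28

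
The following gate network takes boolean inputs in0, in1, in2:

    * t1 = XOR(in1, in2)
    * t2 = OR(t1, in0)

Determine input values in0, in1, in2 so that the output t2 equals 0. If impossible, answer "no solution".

in0=0, in1=1, in2=1

Check with in0=0, in1=1, in2=1:
t1 = XOR(in1, in2) = XOR(1, 1) = 0
t2 = OR(t1, in0) = OR(0, 0) = 0
So t2 = 0 as required.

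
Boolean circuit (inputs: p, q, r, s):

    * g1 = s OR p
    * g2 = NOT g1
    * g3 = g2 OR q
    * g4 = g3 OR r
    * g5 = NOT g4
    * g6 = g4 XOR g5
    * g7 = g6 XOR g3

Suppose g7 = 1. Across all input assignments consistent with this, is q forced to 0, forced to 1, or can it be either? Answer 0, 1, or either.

g7 = g6 XOR g3 must be 1, so g6 and g3 differ.
Every assignment with g7 = 1 has q = 0; there are 6 such assignment(s).

0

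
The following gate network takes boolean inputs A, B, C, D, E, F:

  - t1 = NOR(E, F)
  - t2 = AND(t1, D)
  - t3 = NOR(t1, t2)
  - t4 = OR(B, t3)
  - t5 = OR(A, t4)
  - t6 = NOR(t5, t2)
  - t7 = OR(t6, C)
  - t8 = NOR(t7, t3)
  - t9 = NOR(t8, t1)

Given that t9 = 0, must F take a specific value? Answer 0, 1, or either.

t9 = NOR(t8, t1) must be 0, so at least one of t8, t1 is 1.
Every assignment with t9 = 0 has F = 0; there are 16 such assignment(s).

0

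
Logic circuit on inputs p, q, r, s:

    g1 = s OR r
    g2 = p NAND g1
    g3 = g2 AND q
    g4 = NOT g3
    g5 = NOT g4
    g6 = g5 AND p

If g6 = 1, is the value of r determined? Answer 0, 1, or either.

0

g6 = g5 AND p must be 1, so both g5 = 1 and p = 1.
g5 = NOT g4 must be 1, so g4 = 0.
Every assignment with g6 = 1 has r = 0; there are 1 such assignment(s).
  p=1, q=1, r=0, s=0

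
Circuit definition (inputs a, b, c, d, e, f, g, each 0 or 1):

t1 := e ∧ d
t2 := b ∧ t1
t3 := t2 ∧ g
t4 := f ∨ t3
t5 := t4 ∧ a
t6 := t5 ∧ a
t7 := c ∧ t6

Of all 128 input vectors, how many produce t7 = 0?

111

t7 = c ∧ t6 must be 0, so at least one of c, t6 is 0.
Enumerating the 128 input combinations, 111 give t7 = 0 and 17 give t7 = 1.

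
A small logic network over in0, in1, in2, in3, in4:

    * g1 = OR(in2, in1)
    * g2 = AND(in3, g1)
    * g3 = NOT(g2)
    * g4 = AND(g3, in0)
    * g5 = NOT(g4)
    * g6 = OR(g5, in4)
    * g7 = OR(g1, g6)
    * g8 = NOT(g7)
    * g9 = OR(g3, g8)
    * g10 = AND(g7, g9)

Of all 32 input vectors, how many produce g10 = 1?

g10 = AND(g7, g9) must be 1, so both g7 = 1 and g9 = 1.
g7 = OR(g1, g6) must be 1, so at least one of g1, g6 is 1.
Enumerating the 32 input combinations, 18 give g10 = 1 and 14 give g10 = 0.

18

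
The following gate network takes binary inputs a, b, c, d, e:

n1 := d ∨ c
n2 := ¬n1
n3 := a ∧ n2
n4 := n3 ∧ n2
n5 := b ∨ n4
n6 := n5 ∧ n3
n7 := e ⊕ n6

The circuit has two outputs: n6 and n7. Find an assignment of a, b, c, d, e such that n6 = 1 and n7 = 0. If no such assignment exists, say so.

a=1, b=0, c=0, d=0, e=1

Check with a=1, b=0, c=0, d=0, e=1:
n1 = d ∨ c = 0 ∨ 0 = 0
n2 = ¬n1 = ¬0 = 1
n3 = a ∧ n2 = 1 ∧ 1 = 1
n4 = n3 ∧ n2 = 1 ∧ 1 = 1
n5 = b ∨ n4 = 0 ∨ 1 = 1
n6 = n5 ∧ n3 = 1 ∧ 1 = 1
n7 = e ⊕ n6 = 1 ⊕ 1 = 0
So n6 = 1 and n7 = 0.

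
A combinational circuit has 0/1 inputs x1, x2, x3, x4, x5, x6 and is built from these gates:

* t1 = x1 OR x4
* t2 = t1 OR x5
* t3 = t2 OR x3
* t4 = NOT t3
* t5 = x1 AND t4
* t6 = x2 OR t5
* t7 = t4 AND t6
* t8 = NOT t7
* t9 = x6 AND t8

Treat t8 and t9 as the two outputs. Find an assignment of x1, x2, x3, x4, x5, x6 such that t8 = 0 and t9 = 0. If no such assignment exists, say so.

Check with x1=0, x2=1, x3=0, x4=0, x5=0, x6=1:
t1 = x1 OR x4 = 0 OR 0 = 0
t2 = t1 OR x5 = 0 OR 0 = 0
t3 = t2 OR x3 = 0 OR 0 = 0
t4 = NOT t3 = NOT 0 = 1
t5 = x1 AND t4 = 0 AND 1 = 0
t6 = x2 OR t5 = 1 OR 0 = 1
t7 = t4 AND t6 = 1 AND 1 = 1
t8 = NOT t7 = NOT 1 = 0
t9 = x6 AND t8 = 1 AND 0 = 0
So t8 = 0 and t9 = 0.

x1=0, x2=1, x3=0, x4=0, x5=0, x6=1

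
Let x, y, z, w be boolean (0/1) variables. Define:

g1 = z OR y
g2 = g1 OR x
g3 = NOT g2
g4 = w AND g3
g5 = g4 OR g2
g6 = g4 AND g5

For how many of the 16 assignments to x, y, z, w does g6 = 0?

g6 = g4 AND g5 must be 0, so at least one of g4, g5 is 0.
Enumerating the 16 input combinations, 15 give g6 = 0 and 1 give g6 = 1.

15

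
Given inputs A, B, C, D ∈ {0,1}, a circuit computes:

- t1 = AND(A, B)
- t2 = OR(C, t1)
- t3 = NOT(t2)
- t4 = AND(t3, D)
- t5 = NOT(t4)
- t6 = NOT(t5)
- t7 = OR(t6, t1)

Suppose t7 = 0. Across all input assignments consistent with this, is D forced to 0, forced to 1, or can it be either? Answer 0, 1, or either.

either

Both values of D occur among assignments with t7 = 0:
  D=0: A=0, B=0, C=0, D=0
  D=1: A=0, B=0, C=1, D=1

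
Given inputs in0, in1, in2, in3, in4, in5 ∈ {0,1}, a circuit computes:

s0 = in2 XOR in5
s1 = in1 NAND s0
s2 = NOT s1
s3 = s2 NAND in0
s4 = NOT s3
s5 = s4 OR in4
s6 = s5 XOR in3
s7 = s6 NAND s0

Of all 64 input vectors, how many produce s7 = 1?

48

s7 = s6 NAND s0 must be 1, so at least one of s6, s0 is 0.
Enumerating the 64 input combinations, 48 give s7 = 1 and 16 give s7 = 0.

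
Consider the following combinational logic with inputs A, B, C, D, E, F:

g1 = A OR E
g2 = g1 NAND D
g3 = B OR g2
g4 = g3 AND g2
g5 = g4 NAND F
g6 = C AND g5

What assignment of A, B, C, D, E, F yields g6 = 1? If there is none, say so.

g6 = C AND g5 must be 1, so both C = 1 and g5 = 1.
Check with A=0, B=1, C=1, D=1, E=1, F=0:
g1 = A OR E = 0 OR 1 = 1
g2 = g1 NAND D = 1 NAND 1 = 0
g3 = B OR g2 = 1 OR 0 = 1
g4 = g3 AND g2 = 1 AND 0 = 0
g5 = g4 NAND F = 0 NAND 0 = 1
g6 = C AND g5 = 1 AND 1 = 1
So g6 = 1 as required.

A=0, B=1, C=1, D=1, E=1, F=0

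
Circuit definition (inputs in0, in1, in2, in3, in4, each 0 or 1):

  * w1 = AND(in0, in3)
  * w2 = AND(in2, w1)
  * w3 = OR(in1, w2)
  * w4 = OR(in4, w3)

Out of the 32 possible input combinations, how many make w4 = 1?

w4 = OR(in4, w3) must be 1, so at least one of in4, w3 is 1.
Enumerating the 32 input combinations, 25 give w4 = 1 and 7 give w4 = 0.

25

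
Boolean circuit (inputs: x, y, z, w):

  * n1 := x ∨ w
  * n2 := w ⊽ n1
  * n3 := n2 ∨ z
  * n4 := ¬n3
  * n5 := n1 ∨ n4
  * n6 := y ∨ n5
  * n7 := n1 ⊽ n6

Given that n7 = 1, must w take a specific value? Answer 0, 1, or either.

n7 = n1 ⊽ n6 must be 1, so both n1 = 0 and n6 = 0.
Every assignment with n7 = 1 has w = 0; there are 2 such assignment(s).
  x=0, y=0, z=0, w=0
  x=0, y=0, z=1, w=0

0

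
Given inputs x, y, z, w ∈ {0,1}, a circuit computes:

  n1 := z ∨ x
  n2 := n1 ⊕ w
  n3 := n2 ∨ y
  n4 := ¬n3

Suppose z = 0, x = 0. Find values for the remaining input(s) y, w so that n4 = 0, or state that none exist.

n4 = ¬n3 must be 0, so n3 = 1.
n3 = n2 ∨ y must be 1, so at least one of n2, y is 1.
Check with z = 0, x = 0 and y=0, w=1:
n1 = z ∨ x = 0 ∨ 0 = 0
n2 = n1 ⊕ w = 0 ⊕ 1 = 1
n3 = n2 ∨ y = 1 ∨ 0 = 1
n4 = ¬n3 = ¬1 = 0
So n4 = 0.

y=0, w=1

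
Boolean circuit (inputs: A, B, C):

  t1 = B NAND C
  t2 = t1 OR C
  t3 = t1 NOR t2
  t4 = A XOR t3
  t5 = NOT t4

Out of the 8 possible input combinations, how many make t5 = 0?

4

t5 = NOT t4 must be 0, so t4 = 1.
t4 = A XOR t3 must be 1, so A and t3 differ.
Satisfying assignments:
  A=1, B=0, C=0
  A=1, B=0, C=1
  A=1, B=1, C=0
  A=1, B=1, C=1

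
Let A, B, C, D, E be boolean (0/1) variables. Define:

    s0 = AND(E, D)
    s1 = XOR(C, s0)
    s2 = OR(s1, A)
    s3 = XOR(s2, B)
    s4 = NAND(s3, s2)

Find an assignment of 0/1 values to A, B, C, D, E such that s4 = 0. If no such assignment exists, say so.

A=0, B=0, C=1, D=0, E=1

s4 = NAND(s3, s2) must be 0, so both s3 = 1 and s2 = 1.
Check with A=0, B=0, C=1, D=0, E=1:
s0 = AND(E, D) = AND(1, 0) = 0
s1 = XOR(C, s0) = XOR(1, 0) = 1
s2 = OR(s1, A) = OR(1, 0) = 1
s3 = XOR(s2, B) = XOR(1, 0) = 1
s4 = NAND(s3, s2) = NAND(1, 1) = 0
So s4 = 0 as required.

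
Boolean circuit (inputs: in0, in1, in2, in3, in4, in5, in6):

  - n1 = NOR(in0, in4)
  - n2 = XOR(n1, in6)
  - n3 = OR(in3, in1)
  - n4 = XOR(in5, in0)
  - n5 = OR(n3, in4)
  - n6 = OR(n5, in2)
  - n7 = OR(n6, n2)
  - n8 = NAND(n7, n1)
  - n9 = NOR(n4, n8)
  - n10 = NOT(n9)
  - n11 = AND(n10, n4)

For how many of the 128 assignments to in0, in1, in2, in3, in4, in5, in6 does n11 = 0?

64

n11 = AND(n10, n4) must be 0, so at least one of n10, n4 is 0.
Enumerating the 128 input combinations, 64 give n11 = 0 and 64 give n11 = 1.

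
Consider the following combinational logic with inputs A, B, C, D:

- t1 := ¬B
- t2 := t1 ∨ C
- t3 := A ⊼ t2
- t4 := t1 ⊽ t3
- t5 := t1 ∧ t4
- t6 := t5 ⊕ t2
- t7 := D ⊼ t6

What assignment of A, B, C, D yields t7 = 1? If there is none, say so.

t7 = D ⊼ t6 must be 1, so at least one of D, t6 is 0.
Check with A=0, B=0, C=0, D=0:
t1 = ¬B = ¬0 = 1
t2 = t1 ∨ C = 1 ∨ 0 = 1
t3 = A ⊼ t2 = 0 ⊼ 1 = 1
t4 = t1 ⊽ t3 = 1 ⊽ 1 = 0
t5 = t1 ∧ t4 = 1 ∧ 0 = 0
t6 = t5 ⊕ t2 = 0 ⊕ 1 = 1
t7 = D ⊼ t6 = 0 ⊼ 1 = 1
So t7 = 1 as required.

A=0, B=0, C=0, D=0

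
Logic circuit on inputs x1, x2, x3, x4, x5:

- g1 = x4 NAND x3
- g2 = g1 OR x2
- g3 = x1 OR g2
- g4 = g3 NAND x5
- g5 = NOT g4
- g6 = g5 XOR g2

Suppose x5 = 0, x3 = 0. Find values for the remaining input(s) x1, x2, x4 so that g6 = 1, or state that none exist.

x1=1, x2=1, x4=0

g6 = g5 XOR g2 must be 1, so g5 and g2 differ.
Check with x5 = 0, x3 = 0 and x1=1, x2=1, x4=0:
g1 = x4 NAND x3 = 0 NAND 0 = 1
g2 = g1 OR x2 = 1 OR 1 = 1
g3 = x1 OR g2 = 1 OR 1 = 1
g4 = g3 NAND x5 = 1 NAND 0 = 1
g5 = NOT g4 = NOT 1 = 0
g6 = g5 XOR g2 = 0 XOR 1 = 1
So g6 = 1.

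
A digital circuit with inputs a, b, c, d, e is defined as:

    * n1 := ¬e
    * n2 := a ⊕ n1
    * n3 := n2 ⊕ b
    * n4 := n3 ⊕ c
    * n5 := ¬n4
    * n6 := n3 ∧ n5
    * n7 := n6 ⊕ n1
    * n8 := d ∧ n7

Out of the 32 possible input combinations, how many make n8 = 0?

24

n8 = d ∧ n7 must be 0, so at least one of d, n7 is 0.
Enumerating the 32 input combinations, 24 give n8 = 0 and 8 give n8 = 1.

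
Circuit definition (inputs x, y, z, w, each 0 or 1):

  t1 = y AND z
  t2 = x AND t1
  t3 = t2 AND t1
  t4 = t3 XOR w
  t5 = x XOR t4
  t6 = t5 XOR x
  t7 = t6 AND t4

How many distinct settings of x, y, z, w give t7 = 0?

t7 = t6 AND t4 must be 0, so at least one of t6, t4 is 0.
Enumerating the 16 input combinations, 8 give t7 = 0 and 8 give t7 = 1.

8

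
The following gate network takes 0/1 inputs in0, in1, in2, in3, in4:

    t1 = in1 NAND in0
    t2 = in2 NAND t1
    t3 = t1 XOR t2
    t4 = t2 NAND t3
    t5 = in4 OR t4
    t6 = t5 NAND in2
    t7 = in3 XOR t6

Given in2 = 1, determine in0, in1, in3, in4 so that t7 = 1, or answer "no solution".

t7 = in3 XOR t6 must be 1, so in3 and t6 differ.
Check with in2 = 1 and in0=0, in1=1, in3=1, in4=0:
t1 = in1 NAND in0 = 1 NAND 0 = 1
t2 = in2 NAND t1 = 1 NAND 1 = 0
t3 = t1 XOR t2 = 1 XOR 0 = 1
t4 = t2 NAND t3 = 0 NAND 1 = 1
t5 = in4 OR t4 = 0 OR 1 = 1
t6 = t5 NAND in2 = 1 NAND 1 = 0
t7 = in3 XOR t6 = 1 XOR 0 = 1
So t7 = 1.

in0=0 in1=1 in3=1 in4=0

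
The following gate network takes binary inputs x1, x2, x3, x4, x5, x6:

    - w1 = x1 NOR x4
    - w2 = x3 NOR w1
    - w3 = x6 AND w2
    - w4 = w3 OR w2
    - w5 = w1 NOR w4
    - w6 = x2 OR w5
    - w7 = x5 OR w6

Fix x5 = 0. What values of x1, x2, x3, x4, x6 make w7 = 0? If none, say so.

Check with x5 = 0 and x1=0, x2=0, x3=1, x4=0, x6=1:
w1 = x1 NOR x4 = 0 NOR 0 = 1
w2 = x3 NOR w1 = 1 NOR 1 = 0
w3 = x6 AND w2 = 1 AND 0 = 0
w4 = w3 OR w2 = 0 OR 0 = 0
w5 = w1 NOR w4 = 1 NOR 0 = 0
w6 = x2 OR w5 = 0 OR 0 = 0
w7 = x5 OR w6 = 0 OR 0 = 0
So w7 = 0.

x1=0, x2=0, x3=1, x4=0, x6=1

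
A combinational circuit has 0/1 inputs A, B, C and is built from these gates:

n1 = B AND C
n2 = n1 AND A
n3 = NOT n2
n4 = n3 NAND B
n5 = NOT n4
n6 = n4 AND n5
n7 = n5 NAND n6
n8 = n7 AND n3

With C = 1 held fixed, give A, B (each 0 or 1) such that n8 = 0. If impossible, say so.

n8 = n7 AND n3 must be 0, so at least one of n7, n3 is 0.
Check with C = 1 and A=1, B=1:
n1 = B AND C = 1 AND 1 = 1
n2 = n1 AND A = 1 AND 1 = 1
n3 = NOT n2 = NOT 1 = 0
n4 = n3 NAND B = 0 NAND 1 = 1
n5 = NOT n4 = NOT 1 = 0
n6 = n4 AND n5 = 1 AND 0 = 0
n7 = n5 NAND n6 = 0 NAND 0 = 1
n8 = n7 AND n3 = 1 AND 0 = 0
So n8 = 0.

A=1, B=1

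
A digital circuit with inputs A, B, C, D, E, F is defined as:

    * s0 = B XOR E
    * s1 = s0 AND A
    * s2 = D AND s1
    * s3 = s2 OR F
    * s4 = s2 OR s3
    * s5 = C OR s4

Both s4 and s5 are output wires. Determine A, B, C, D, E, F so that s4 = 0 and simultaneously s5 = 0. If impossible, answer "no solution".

Check with A=0, B=0, C=0, D=0, E=0, F=0:
s0 = B XOR E = 0 XOR 0 = 0
s1 = s0 AND A = 0 AND 0 = 0
s2 = D AND s1 = 0 AND 0 = 0
s3 = s2 OR F = 0 OR 0 = 0
s4 = s2 OR s3 = 0 OR 0 = 0
s5 = C OR s4 = 0 OR 0 = 0
So s4 = 0 and s5 = 0.

A=0, B=0, C=0, D=0, E=0, F=0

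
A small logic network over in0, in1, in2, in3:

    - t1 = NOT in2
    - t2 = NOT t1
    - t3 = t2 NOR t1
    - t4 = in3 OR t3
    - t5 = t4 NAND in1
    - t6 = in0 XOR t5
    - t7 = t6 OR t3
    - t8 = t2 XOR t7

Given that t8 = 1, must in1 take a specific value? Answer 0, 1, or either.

Both values of in1 occur among assignments with t8 = 1:
  in1=0: in0=0, in1=0, in2=0, in3=0
  in1=1: in0=0, in1=1, in2=0, in3=0

either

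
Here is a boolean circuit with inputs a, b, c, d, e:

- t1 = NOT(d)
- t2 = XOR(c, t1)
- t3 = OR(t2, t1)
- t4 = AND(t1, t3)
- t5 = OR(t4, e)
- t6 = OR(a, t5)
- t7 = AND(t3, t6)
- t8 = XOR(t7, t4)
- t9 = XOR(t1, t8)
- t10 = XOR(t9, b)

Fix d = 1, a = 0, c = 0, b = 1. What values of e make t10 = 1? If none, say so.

e=1

t10 = XOR(t9, b) must be 1, so t9 and b differ.
Check with d = 1, a = 0, c = 0, b = 1 and e=1:
t1 = NOT(d) = NOT 1 = 0
t2 = XOR(c, t1) = XOR(0, 0) = 0
t3 = OR(t2, t1) = OR(0, 0) = 0
t4 = AND(t1, t3) = AND(0, 0) = 0
t5 = OR(t4, e) = OR(0, 1) = 1
t6 = OR(a, t5) = OR(0, 1) = 1
t7 = AND(t3, t6) = AND(0, 1) = 0
t8 = XOR(t7, t4) = XOR(0, 0) = 0
t9 = XOR(t1, t8) = XOR(0, 0) = 0
t10 = XOR(t9, b) = XOR(0, 1) = 1
So t10 = 1.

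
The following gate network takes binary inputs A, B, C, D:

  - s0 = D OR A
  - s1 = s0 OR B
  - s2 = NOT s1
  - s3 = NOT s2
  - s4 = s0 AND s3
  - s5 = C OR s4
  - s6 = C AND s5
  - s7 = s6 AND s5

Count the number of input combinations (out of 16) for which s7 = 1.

s7 = s6 AND s5 must be 1, so both s6 = 1 and s5 = 1.
s6 = C AND s5 must be 1, so both C = 1 and s5 = 1.
s5 = C OR s4 must be 1, so at least one of C, s4 is 1.
Enumerating the 16 input combinations, 8 give s7 = 1 and 8 give s7 = 0.

8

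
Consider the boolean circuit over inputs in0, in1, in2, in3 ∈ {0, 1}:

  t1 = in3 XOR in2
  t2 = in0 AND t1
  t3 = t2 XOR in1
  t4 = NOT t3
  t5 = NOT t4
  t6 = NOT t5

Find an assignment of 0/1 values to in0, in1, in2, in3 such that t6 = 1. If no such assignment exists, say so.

t6 = NOT t5 must be 1, so t5 = 0.
t5 = NOT t4 must be 0, so t4 = 1.
Check with in0=0 in1=0 in2=1 in3=1:
t1 = in3 XOR in2 = 1 XOR 1 = 0
t2 = in0 AND t1 = 0 AND 0 = 0
t3 = t2 XOR in1 = 0 XOR 0 = 0
t4 = NOT t3 = NOT 0 = 1
t5 = NOT t4 = NOT 1 = 0
t6 = NOT t5 = NOT 0 = 1
So t6 = 1 as required.

in0=0 in1=0 in2=1 in3=1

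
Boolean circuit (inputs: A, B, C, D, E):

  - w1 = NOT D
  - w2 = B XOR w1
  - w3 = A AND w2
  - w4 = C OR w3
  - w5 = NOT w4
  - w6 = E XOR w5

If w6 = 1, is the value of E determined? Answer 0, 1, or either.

Both values of E occur among assignments with w6 = 1:
  E=0: A=0, B=0, C=0, D=0, E=0
  E=1: A=0, B=0, C=1, D=0, E=1

either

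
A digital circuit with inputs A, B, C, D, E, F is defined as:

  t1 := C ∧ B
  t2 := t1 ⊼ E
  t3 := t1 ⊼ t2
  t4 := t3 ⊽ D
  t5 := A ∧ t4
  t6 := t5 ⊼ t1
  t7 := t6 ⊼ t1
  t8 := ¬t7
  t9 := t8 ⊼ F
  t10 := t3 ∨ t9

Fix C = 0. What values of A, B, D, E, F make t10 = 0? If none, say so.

no solution exists

With C = 0 fixed, none of the 32 settings of A, B, D, E, F give t10 = 0.
For example, with A=1, B=1, D=0, E=1, F=0:
t1 = C ∧ B = 0 ∧ 1 = 0
t2 = t1 ⊼ E = 0 ⊼ 1 = 1
t3 = t1 ⊼ t2 = 0 ⊼ 1 = 1
t4 = t3 ⊽ D = 1 ⊽ 0 = 0
t5 = A ∧ t4 = 1 ∧ 0 = 0
t6 = t5 ⊼ t1 = 0 ⊼ 0 = 1
t7 = t6 ⊼ t1 = 1 ⊼ 0 = 1
t8 = ¬t7 = ¬1 = 0
t9 = t8 ⊼ F = 0 ⊼ 0 = 1
t10 = t3 ∨ t9 = 1 ∨ 1 = 1
giving t10 = 1 ≠ 0.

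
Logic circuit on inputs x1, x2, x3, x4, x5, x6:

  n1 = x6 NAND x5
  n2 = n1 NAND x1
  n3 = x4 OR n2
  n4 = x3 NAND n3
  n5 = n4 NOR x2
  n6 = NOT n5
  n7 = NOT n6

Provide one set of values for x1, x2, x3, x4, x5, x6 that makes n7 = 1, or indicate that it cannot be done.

x1=0, x2=0, x3=1, x4=1, x5=0, x6=1

Check with x1=0, x2=0, x3=1, x4=1, x5=0, x6=1:
n1 = x6 NAND x5 = 1 NAND 0 = 1
n2 = n1 NAND x1 = 1 NAND 0 = 1
n3 = x4 OR n2 = 1 OR 1 = 1
n4 = x3 NAND n3 = 1 NAND 1 = 0
n5 = n4 NOR x2 = 0 NOR 0 = 1
n6 = NOT n5 = NOT 1 = 0
n7 = NOT n6 = NOT 0 = 1
So n7 = 1 as required.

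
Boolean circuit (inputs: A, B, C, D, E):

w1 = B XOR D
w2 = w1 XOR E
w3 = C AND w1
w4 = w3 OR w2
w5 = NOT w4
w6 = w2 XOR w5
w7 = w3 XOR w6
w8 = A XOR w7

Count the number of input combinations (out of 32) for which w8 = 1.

w8 = A XOR w7 must be 1, so A and w7 differ.
Enumerating the 32 input combinations, 16 give w8 = 1 and 16 give w8 = 0.

16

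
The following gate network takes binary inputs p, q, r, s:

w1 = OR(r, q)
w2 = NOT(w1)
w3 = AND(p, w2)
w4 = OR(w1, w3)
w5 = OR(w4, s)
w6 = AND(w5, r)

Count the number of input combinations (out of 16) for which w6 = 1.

w6 = AND(w5, r) must be 1, so both w5 = 1 and r = 1.
w5 = OR(w4, s) must be 1, so at least one of w4, s is 1.
Enumerating the 16 input combinations, 8 give w6 = 1 and 8 give w6 = 0.

8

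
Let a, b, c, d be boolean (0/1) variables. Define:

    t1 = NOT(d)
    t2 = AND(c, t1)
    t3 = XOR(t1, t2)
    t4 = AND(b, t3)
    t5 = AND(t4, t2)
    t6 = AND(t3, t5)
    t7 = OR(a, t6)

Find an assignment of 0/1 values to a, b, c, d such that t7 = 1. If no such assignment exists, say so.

a=1, b=1, c=1, d=0

Check with a=1, b=1, c=1, d=0:
t1 = NOT(d) = NOT 0 = 1
t2 = AND(c, t1) = AND(1, 1) = 1
t3 = XOR(t1, t2) = XOR(1, 1) = 0
t4 = AND(b, t3) = AND(1, 0) = 0
t5 = AND(t4, t2) = AND(0, 1) = 0
t6 = AND(t3, t5) = AND(0, 0) = 0
t7 = OR(a, t6) = OR(1, 0) = 1
So t7 = 1 as required.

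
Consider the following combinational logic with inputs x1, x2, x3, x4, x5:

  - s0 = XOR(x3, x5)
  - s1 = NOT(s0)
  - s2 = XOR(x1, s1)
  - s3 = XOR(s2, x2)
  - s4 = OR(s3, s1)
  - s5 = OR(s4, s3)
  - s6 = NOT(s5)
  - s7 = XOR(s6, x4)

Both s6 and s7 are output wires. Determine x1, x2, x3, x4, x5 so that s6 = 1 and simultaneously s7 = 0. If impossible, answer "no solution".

Check with x1=1, x2=1, x3=0, x4=1, x5=1:
s0 = XOR(x3, x5) = XOR(0, 1) = 1
s1 = NOT(s0) = NOT 1 = 0
s2 = XOR(x1, s1) = XOR(1, 0) = 1
s3 = XOR(s2, x2) = XOR(1, 1) = 0
s4 = OR(s3, s1) = OR(0, 0) = 0
s5 = OR(s4, s3) = OR(0, 0) = 0
s6 = NOT(s5) = NOT 0 = 1
s7 = XOR(s6, x4) = XOR(1, 1) = 0
So s6 = 1 and s7 = 0.

x1=1, x2=1, x3=0, x4=1, x5=1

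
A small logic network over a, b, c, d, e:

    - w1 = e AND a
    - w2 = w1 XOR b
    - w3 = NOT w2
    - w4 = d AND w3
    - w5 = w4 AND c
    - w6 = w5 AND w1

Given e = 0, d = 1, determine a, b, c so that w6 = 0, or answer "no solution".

w6 = w5 AND w1 must be 0, so at least one of w5, w1 is 0.
Check with e = 0, d = 1 and a=0, b=0, c=0:
w1 = e AND a = 0 AND 0 = 0
w2 = w1 XOR b = 0 XOR 0 = 0
w3 = NOT w2 = NOT 0 = 1
w4 = d AND w3 = 1 AND 1 = 1
w5 = w4 AND c = 1 AND 0 = 0
w6 = w5 AND w1 = 0 AND 0 = 0
So w6 = 0.

a=0, b=0, c=0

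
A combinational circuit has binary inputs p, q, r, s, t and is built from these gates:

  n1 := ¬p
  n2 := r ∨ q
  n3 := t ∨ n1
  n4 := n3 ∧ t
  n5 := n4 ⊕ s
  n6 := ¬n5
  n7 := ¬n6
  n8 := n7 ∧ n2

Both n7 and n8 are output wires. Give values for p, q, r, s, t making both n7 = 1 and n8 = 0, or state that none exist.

p=0, q=0, r=0, s=1, t=0

Check with p=0, q=0, r=0, s=1, t=0:
n1 = ¬p = ¬0 = 1
n2 = r ∨ q = 0 ∨ 0 = 0
n3 = t ∨ n1 = 0 ∨ 1 = 1
n4 = n3 ∧ t = 1 ∧ 0 = 0
n5 = n4 ⊕ s = 0 ⊕ 1 = 1
n6 = ¬n5 = ¬1 = 0
n7 = ¬n6 = ¬0 = 1
n8 = n7 ∧ n2 = 1 ∧ 0 = 0
So n7 = 1 and n8 = 0.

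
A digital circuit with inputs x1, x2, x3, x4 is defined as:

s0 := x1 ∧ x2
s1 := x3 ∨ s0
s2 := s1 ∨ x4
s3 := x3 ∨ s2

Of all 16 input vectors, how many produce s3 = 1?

13

s3 = x3 ∨ s2 must be 1, so at least one of x3, s2 is 1.
Enumerating the 16 input combinations, 13 give s3 = 1 and 3 give s3 = 0.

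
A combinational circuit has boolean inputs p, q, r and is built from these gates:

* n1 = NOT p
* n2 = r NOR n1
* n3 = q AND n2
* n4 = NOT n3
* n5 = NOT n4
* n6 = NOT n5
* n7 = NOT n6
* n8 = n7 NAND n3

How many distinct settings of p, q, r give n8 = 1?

n8 = n7 NAND n3 must be 1, so at least one of n7, n3 is 0.
Enumerating the 8 input combinations, 7 give n8 = 1 and 1 give n8 = 0.

7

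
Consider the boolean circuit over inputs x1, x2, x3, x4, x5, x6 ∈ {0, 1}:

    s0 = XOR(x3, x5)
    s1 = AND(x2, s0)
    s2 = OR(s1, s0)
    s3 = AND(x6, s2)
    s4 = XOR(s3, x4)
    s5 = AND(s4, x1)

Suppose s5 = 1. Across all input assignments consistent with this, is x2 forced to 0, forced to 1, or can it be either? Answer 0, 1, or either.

Both values of x2 occur among assignments with s5 = 1:
  x2=0: x1=1, x2=0, x3=0, x4=0, x5=1, x6=1
  x2=1: x1=1, x2=1, x3=0, x4=0, x5=1, x6=1

either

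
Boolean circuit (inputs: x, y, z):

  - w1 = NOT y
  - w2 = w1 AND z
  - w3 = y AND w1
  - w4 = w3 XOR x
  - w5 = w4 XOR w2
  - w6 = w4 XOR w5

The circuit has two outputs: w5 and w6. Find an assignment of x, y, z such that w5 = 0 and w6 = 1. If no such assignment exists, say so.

x=1 y=0 z=1

Check with x=1 y=0 z=1:
w1 = NOT y = NOT 0 = 1
w2 = w1 AND z = 1 AND 1 = 1
w3 = y AND w1 = 0 AND 1 = 0
w4 = w3 XOR x = 0 XOR 1 = 1
w5 = w4 XOR w2 = 1 XOR 1 = 0
w6 = w4 XOR w5 = 1 XOR 0 = 1
So w5 = 0 and w6 = 1.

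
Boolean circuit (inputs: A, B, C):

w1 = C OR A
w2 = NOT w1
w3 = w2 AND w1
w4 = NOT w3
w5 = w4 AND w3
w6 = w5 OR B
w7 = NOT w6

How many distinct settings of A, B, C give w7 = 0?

4

w7 = NOT w6 must be 0, so w6 = 1.
w6 = w5 OR B must be 1, so at least one of w5, B is 1.
Satisfying assignments:
  A=0, B=1, C=0
  A=0, B=1, C=1
  A=1, B=1, C=0
  A=1, B=1, C=1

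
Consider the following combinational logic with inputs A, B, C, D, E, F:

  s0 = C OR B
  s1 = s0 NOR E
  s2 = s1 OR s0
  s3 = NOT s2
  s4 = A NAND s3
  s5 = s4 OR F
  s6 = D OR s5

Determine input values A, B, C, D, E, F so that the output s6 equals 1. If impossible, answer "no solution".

A=1, B=1, C=1, D=1, E=0, F=1

s6 = D OR s5 must be 1, so at least one of D, s5 is 1.
Check with A=1, B=1, C=1, D=1, E=0, F=1:
s0 = C OR B = 1 OR 1 = 1
s1 = s0 NOR E = 1 NOR 0 = 0
s2 = s1 OR s0 = 0 OR 1 = 1
s3 = NOT s2 = NOT 1 = 0
s4 = A NAND s3 = 1 NAND 0 = 1
s5 = s4 OR F = 1 OR 1 = 1
s6 = D OR s5 = 1 OR 1 = 1
So s6 = 1 as required.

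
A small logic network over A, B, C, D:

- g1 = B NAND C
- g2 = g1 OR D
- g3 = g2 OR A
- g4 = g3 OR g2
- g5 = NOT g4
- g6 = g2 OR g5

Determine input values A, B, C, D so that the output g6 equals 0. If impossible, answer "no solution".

A=1, B=1, C=1, D=0

g6 = g2 OR g5 must be 0, so both g2 = 0 and g5 = 0.
g2 = g1 OR D must be 0, so both g1 = 0 and D = 0.
g5 = NOT g4 must be 0, so g4 = 1.
Check with A=1, B=1, C=1, D=0:
g1 = B NAND C = 1 NAND 1 = 0
g2 = g1 OR D = 0 OR 0 = 0
g3 = g2 OR A = 0 OR 1 = 1
g4 = g3 OR g2 = 1 OR 0 = 1
g5 = NOT g4 = NOT 1 = 0
g6 = g2 OR g5 = 0 OR 0 = 0
So g6 = 0 as required.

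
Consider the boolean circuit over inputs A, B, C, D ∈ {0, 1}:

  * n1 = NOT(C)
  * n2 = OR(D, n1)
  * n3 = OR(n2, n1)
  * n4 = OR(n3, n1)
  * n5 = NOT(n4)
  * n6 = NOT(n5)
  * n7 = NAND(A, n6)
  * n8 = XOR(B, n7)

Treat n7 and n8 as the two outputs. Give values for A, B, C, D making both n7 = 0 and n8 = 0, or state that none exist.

A=1, B=0, C=0, D=0

Check with A=1, B=0, C=0, D=0:
n1 = NOT(C) = NOT 0 = 1
n2 = OR(D, n1) = OR(0, 1) = 1
n3 = OR(n2, n1) = OR(1, 1) = 1
n4 = OR(n3, n1) = OR(1, 1) = 1
n5 = NOT(n4) = NOT 1 = 0
n6 = NOT(n5) = NOT 0 = 1
n7 = NAND(A, n6) = NAND(1, 1) = 0
n8 = XOR(B, n7) = XOR(0, 0) = 0
So n7 = 0 and n8 = 0.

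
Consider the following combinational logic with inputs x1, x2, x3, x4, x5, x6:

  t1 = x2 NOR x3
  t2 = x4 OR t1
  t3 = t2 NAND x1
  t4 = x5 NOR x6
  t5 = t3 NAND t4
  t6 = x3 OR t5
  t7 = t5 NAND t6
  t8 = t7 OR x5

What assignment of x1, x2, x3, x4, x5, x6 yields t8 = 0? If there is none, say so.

x1=0 x2=1 x3=1 x4=0 x5=0 x6=1

t8 = t7 OR x5 must be 0, so both t7 = 0 and x5 = 0.
Check with x1=0 x2=1 x3=1 x4=0 x5=0 x6=1:
t1 = x2 NOR x3 = 1 NOR 1 = 0
t2 = x4 OR t1 = 0 OR 0 = 0
t3 = t2 NAND x1 = 0 NAND 0 = 1
t4 = x5 NOR x6 = 0 NOR 1 = 0
t5 = t3 NAND t4 = 1 NAND 0 = 1
t6 = x3 OR t5 = 1 OR 1 = 1
t7 = t5 NAND t6 = 1 NAND 1 = 0
t8 = t7 OR x5 = 0 OR 0 = 0
So t8 = 0 as required.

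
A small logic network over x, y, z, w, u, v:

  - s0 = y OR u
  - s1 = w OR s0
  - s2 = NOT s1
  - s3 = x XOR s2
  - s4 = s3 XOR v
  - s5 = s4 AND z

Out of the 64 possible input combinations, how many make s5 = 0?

48

s5 = s4 AND z must be 0, so at least one of s4, z is 0.
Enumerating the 64 input combinations, 48 give s5 = 0 and 16 give s5 = 1.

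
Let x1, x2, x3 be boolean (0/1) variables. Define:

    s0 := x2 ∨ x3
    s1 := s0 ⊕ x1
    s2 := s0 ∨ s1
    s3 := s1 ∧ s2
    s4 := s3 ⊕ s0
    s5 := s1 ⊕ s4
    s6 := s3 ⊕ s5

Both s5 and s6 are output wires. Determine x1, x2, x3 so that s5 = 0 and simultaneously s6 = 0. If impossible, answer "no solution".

x1=0 x2=0 x3=0

Check with x1=0 x2=0 x3=0:
s0 = x2 ∨ x3 = 0 ∨ 0 = 0
s1 = s0 ⊕ x1 = 0 ⊕ 0 = 0
s2 = s0 ∨ s1 = 0 ∨ 0 = 0
s3 = s1 ∧ s2 = 0 ∧ 0 = 0
s4 = s3 ⊕ s0 = 0 ⊕ 0 = 0
s5 = s1 ⊕ s4 = 0 ⊕ 0 = 0
s6 = s3 ⊕ s5 = 0 ⊕ 0 = 0
So s5 = 0 and s6 = 0.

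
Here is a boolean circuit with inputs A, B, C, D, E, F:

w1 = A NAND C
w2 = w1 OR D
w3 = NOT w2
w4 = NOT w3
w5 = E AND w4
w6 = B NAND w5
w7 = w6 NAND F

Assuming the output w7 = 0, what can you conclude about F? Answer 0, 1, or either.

w7 = w6 NAND F must be 0, so both w6 = 1 and F = 1.
Every assignment with w7 = 0 has F = 1; there are 25 such assignment(s).

1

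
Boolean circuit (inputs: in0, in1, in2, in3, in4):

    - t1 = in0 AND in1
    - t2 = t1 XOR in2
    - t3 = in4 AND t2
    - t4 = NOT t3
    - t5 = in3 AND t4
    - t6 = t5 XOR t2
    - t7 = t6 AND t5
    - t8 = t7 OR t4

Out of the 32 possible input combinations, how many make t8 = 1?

t8 = t7 OR t4 must be 1, so at least one of t7, t4 is 1.
Enumerating the 32 input combinations, 24 give t8 = 1 and 8 give t8 = 0.

24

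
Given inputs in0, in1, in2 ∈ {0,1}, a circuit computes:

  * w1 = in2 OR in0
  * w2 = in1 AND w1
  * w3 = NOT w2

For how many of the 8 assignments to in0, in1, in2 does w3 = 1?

w3 = NOT w2 must be 1, so w2 = 0.
Satisfying assignments:
  in0=0, in1=0, in2=0
  in0=0, in1=0, in2=1
  in0=0, in1=1, in2=0
  in0=1, in1=0, in2=0
  in0=1, in1=0, in2=1

5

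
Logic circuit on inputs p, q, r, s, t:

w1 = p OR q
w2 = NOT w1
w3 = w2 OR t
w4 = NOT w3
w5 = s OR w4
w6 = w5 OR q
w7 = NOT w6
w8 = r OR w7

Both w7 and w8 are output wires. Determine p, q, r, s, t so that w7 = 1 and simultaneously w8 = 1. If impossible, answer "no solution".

p=0 q=0 r=0 s=0 t=0

Check with p=0 q=0 r=0 s=0 t=0:
w1 = p OR q = 0 OR 0 = 0
w2 = NOT w1 = NOT 0 = 1
w3 = w2 OR t = 1 OR 0 = 1
w4 = NOT w3 = NOT 1 = 0
w5 = s OR w4 = 0 OR 0 = 0
w6 = w5 OR q = 0 OR 0 = 0
w7 = NOT w6 = NOT 0 = 1
w8 = r OR w7 = 0 OR 1 = 1
So w7 = 1 and w8 = 1.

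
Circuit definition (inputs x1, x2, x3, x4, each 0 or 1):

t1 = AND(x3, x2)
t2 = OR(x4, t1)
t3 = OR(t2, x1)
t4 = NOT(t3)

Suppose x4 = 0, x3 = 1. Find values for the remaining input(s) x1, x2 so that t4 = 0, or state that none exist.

x1=0, x2=1

Check with x4 = 0, x3 = 1 and x1=0, x2=1:
t1 = AND(x3, x2) = AND(1, 1) = 1
t2 = OR(x4, t1) = OR(0, 1) = 1
t3 = OR(t2, x1) = OR(1, 0) = 1
t4 = NOT(t3) = NOT 1 = 0
So t4 = 0.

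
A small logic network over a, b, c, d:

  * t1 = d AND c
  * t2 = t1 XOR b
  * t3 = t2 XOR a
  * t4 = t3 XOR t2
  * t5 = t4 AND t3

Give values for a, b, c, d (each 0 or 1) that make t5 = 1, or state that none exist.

Check with a=1, b=0, c=0, d=1:
t1 = d AND c = 1 AND 0 = 0
t2 = t1 XOR b = 0 XOR 0 = 0
t3 = t2 XOR a = 0 XOR 1 = 1
t4 = t3 XOR t2 = 1 XOR 0 = 1
t5 = t4 AND t3 = 1 AND 1 = 1
So t5 = 1 as required.

a=1, b=0, c=0, d=1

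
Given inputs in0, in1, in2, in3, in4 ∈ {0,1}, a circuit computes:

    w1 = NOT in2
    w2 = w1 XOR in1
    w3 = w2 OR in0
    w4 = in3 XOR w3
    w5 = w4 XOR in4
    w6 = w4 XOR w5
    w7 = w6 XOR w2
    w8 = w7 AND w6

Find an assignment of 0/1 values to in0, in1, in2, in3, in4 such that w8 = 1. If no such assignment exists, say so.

w8 = w7 AND w6 must be 1, so both w7 = 1 and w6 = 1.
w7 = w6 XOR w2 must be 1, so w6 and w2 differ.
w6 = w4 XOR w5 must be 1, so w4 and w5 differ.
Check with in0=0 in1=1 in2=0 in3=1 in4=1:
w1 = NOT in2 = NOT 0 = 1
w2 = w1 XOR in1 = 1 XOR 1 = 0
w3 = w2 OR in0 = 0 OR 0 = 0
w4 = in3 XOR w3 = 1 XOR 0 = 1
w5 = w4 XOR in4 = 1 XOR 1 = 0
w6 = w4 XOR w5 = 1 XOR 0 = 1
w7 = w6 XOR w2 = 1 XOR 0 = 1
w8 = w7 AND w6 = 1 AND 1 = 1
So w8 = 1 as required.

in0=0 in1=1 in2=0 in3=1 in4=1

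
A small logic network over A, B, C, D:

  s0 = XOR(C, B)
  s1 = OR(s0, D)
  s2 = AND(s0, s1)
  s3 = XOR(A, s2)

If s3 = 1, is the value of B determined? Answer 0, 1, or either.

Both values of B occur among assignments with s3 = 1:
  B=0: A=0, B=0, C=1, D=0
  B=1: A=0, B=1, C=0, D=0

either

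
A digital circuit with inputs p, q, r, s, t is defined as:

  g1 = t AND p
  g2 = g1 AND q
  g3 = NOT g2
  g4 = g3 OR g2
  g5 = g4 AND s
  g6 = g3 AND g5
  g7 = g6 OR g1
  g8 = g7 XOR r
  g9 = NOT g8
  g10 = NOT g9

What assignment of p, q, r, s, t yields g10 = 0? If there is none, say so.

Check with p=1 q=1 r=0 s=0 t=0:
g1 = t AND p = 0 AND 1 = 0
g2 = g1 AND q = 0 AND 1 = 0
g3 = NOT g2 = NOT 0 = 1
g4 = g3 OR g2 = 1 OR 0 = 1
g5 = g4 AND s = 1 AND 0 = 0
g6 = g3 AND g5 = 1 AND 0 = 0
g7 = g6 OR g1 = 0 OR 0 = 0
g8 = g7 XOR r = 0 XOR 0 = 0
g9 = NOT g8 = NOT 0 = 1
g10 = NOT g9 = NOT 1 = 0
So g10 = 0 as required.

p=1 q=1 r=0 s=0 t=0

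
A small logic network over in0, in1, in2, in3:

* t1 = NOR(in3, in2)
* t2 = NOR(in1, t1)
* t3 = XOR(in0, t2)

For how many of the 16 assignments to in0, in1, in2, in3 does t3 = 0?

8

t3 = XOR(in0, t2) must be 0, so in0 and t2 are equal.
Enumerating the 16 input combinations, 8 give t3 = 0 and 8 give t3 = 1.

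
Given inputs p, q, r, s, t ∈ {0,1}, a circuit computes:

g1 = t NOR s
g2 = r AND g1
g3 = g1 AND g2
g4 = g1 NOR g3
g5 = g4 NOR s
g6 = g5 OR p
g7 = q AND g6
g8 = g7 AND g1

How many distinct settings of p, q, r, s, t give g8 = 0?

28

g8 = g7 AND g1 must be 0, so at least one of g7, g1 is 0.
Enumerating the 32 input combinations, 28 give g8 = 0 and 4 give g8 = 1.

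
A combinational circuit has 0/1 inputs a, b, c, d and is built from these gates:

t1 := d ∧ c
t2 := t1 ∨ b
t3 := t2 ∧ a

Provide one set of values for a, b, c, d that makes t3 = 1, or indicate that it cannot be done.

a=1, b=1, c=1, d=0

t3 = t2 ∧ a must be 1, so both t2 = 1 and a = 1.
t2 = t1 ∨ b must be 1, so at least one of t1, b is 1.
Check with a=1, b=1, c=1, d=0:
t1 = d ∧ c = 0 ∧ 1 = 0
t2 = t1 ∨ b = 0 ∨ 1 = 1
t3 = t2 ∧ a = 1 ∧ 1 = 1
So t3 = 1 as required.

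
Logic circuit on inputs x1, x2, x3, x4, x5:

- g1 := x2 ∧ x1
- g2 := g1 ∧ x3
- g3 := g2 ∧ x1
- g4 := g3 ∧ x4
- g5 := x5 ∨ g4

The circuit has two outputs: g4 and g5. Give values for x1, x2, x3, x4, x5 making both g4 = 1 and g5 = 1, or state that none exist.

Check with x1=1, x2=1, x3=1, x4=1, x5=0:
g1 = x2 ∧ x1 = 1 ∧ 1 = 1
g2 = g1 ∧ x3 = 1 ∧ 1 = 1
g3 = g2 ∧ x1 = 1 ∧ 1 = 1
g4 = g3 ∧ x4 = 1 ∧ 1 = 1
g5 = x5 ∨ g4 = 0 ∨ 1 = 1
So g4 = 1 and g5 = 1.

x1=1, x2=1, x3=1, x4=1, x5=0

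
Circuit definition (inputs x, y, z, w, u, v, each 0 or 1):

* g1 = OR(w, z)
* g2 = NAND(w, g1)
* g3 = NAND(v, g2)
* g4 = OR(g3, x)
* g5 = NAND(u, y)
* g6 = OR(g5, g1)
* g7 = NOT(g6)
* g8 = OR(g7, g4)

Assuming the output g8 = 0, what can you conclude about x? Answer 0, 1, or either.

0

g8 = OR(g7, g4) must be 0, so both g7 = 0 and g4 = 0.
Every assignment with g8 = 0 has x = 0; there are 7 such assignment(s).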